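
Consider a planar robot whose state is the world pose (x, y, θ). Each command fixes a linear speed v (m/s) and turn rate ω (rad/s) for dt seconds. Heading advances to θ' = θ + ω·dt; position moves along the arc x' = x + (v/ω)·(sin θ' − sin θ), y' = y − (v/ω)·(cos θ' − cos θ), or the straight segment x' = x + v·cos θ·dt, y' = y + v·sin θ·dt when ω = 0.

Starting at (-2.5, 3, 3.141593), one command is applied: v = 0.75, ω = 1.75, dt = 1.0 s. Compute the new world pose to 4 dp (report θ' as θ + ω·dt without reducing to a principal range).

θ' = 3.1416 + 1.75·1.0 = 4.8916
R = v/ω = 0.75/1.75 = 0.4286
x' = -2.5 + 0.4286·(sin 4.8916 − sin 3.1416) = -2.9217
y' = 3 − 0.4286·(cos 4.8916 − cos 3.1416) = 2.4950

(-2.9217, 2.4950, 4.8916)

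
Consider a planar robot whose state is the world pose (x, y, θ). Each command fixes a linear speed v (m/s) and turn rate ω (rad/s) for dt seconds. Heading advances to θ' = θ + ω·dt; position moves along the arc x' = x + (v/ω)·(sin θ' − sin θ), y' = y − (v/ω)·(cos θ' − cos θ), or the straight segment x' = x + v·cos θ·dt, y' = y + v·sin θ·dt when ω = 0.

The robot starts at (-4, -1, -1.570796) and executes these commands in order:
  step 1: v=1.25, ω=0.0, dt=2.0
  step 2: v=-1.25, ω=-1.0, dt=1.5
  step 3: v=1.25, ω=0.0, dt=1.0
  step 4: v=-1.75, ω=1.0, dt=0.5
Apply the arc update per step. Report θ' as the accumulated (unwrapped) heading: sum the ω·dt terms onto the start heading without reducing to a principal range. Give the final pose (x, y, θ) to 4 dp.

(-3.2636, -2.0685, -2.5708)

step 1: θ'=-1.5708 (straight) → pose (-4.0000, -3.5000, -1.5708)
step 2: θ'=-3.0708 (R=1.2500) → pose (-2.8384, -2.2531, -3.0708)
step 3: θ'=-3.0708 (straight) → pose (-4.0853, -2.3416, -3.0708)
step 4: θ'=-2.5708 (R=-1.7500) → pose (-3.2636, -2.0685, -2.5708)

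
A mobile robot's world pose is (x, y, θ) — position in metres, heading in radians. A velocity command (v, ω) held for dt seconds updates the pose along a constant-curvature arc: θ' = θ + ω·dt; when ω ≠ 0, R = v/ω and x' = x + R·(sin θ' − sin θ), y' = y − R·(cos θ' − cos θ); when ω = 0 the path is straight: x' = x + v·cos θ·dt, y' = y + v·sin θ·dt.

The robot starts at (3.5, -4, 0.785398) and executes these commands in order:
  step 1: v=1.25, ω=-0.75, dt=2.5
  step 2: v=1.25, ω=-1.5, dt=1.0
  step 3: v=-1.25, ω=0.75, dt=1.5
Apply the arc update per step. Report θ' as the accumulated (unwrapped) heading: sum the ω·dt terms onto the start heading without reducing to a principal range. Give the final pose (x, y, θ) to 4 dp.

step 1: θ'=-1.0896 (R=-1.6667) → pose (6.1559, -4.4071, -1.0896)
step 2: θ'=-2.5896 (R=-0.8333) → pose (5.8542, -5.5024, -2.5896)
step 3: θ'=-1.4646 (R=-1.6667) → pose (6.6375, -3.9066, -1.4646)

(6.6375, -3.9066, -1.4646)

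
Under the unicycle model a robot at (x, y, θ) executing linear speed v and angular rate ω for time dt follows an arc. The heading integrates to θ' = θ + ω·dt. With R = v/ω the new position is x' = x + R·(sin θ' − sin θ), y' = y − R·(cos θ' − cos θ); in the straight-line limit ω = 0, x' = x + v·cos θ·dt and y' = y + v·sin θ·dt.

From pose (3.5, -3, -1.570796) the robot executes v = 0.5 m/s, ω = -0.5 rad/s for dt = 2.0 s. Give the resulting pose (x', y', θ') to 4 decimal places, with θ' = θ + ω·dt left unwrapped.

(3.0403, -3.8415, -2.5708)

θ' = -1.5708 + -0.5·2.0 = -2.5708
R = v/ω = 0.5/-0.5 = -1.0000
x' = 3.5 + -1.0000·(sin -2.5708 − sin -1.5708) = 3.0403
y' = -3 − -1.0000·(cos -2.5708 − cos -1.5708) = -3.8415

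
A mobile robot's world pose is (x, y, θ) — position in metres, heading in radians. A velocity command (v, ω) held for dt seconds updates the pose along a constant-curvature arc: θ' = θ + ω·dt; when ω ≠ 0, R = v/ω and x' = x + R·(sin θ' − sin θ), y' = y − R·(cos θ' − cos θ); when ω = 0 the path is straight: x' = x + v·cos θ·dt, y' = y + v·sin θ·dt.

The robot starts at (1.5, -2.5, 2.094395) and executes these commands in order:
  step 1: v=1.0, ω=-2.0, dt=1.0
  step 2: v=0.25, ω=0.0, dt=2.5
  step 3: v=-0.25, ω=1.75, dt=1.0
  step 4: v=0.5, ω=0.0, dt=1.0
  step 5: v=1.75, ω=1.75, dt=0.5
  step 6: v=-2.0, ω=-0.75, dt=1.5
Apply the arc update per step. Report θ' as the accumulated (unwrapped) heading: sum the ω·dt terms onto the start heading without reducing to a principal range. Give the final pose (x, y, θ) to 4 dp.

(3.2691, -3.1203, 1.5944)

step 1: θ'=0.0944 (R=-0.5000) → pose (1.8859, -1.7522, 0.0944)
step 2: θ'=0.0944 (straight) → pose (2.5081, -1.6933, 0.0944)
step 3: θ'=1.8444 (R=-0.1429) → pose (2.3840, -1.8741, 1.8444)
step 4: θ'=1.8444 (straight) → pose (2.2489, -1.3927, 1.8444)
step 5: θ'=2.7194 (R=1.0000) → pose (1.6959, -0.7507, 2.7194)
step 6: θ'=1.5944 (R=2.6667) → pose (3.2691, -3.1203, 1.5944)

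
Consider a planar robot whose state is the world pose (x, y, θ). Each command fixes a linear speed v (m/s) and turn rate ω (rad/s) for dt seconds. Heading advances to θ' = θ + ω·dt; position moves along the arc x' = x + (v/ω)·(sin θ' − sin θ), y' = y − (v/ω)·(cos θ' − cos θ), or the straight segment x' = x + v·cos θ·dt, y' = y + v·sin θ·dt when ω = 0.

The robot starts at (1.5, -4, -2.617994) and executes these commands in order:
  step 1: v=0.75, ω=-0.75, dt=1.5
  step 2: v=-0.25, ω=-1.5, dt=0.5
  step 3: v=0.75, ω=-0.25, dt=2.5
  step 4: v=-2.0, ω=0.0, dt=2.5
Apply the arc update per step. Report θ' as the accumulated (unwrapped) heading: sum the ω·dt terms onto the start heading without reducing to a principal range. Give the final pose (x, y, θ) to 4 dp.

(-1.2988, -6.8173, -5.1180)

step 1: θ'=-3.7430 (R=-1.0000) → pose (0.4342, -3.9585, -3.7430)
step 2: θ'=-4.4930 (R=0.1667) → pose (0.5026, -4.0597, -4.4930)
step 3: θ'=-5.1180 (R=-3.0000) → pose (0.6741, -2.2230, -5.1180)
step 4: θ'=-5.1180 (straight) → pose (-1.2988, -6.8173, -5.1180)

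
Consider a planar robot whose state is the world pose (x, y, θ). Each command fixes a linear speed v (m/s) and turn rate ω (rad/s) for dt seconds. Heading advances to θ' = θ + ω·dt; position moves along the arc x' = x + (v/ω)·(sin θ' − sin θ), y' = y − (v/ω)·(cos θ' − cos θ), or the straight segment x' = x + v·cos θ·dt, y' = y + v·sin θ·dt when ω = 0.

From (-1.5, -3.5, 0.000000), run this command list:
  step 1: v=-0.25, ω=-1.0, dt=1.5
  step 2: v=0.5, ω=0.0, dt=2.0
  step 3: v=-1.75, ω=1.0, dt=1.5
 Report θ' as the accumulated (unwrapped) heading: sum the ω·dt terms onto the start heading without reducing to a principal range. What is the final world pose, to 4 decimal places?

step 1: θ'=-1.5000 (R=0.2500) → pose (-1.7494, -3.2677, -1.5000)
step 2: θ'=-1.5000 (straight) → pose (-1.6786, -4.2652, -1.5000)
step 3: θ'=0.0000 (R=-1.7500) → pose (-3.4243, -2.6390, 0.0000)

(-3.4243, -2.6390, 0.0000)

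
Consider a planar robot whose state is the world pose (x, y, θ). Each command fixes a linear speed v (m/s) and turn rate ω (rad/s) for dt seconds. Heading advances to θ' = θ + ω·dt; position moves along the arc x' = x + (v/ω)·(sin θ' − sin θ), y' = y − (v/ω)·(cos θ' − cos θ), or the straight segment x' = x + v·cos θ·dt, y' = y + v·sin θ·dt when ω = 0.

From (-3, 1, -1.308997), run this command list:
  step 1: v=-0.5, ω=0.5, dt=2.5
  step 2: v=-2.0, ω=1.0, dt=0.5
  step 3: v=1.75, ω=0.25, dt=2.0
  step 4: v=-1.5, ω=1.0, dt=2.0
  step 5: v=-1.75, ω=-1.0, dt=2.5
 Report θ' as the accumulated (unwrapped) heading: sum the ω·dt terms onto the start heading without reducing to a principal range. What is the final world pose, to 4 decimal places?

step 1: θ'=-0.0590 (R=-1.0000) → pose (-3.9070, 1.7394, -0.0590)
step 2: θ'=0.4410 (R=-2.0000) → pose (-4.8786, 1.5516, 0.4410)
step 3: θ'=0.9410 (R=7.0000) → pose (-2.2095, 3.7590, 0.9410)
step 4: θ'=2.9410 (R=-1.5000) → pose (-1.2961, 1.4056, 2.9410)
step 5: θ'=0.4410 (R=1.7500) → pose (-0.8978, -1.8919, 0.4410)

(-0.8978, -1.8919, 0.4410)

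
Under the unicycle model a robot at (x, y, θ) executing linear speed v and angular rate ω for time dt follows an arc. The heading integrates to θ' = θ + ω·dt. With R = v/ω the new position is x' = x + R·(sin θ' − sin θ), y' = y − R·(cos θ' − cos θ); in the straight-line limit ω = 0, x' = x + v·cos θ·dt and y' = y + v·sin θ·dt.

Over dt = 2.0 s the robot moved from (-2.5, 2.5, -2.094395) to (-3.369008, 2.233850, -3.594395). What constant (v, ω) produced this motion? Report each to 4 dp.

Δθ = -3.594395 − -2.094395 = -1.500000
ω = Δθ/dt = -1.500000/2.0 = -0.7500
R = Δx/(sin θ' − sin θ) = -0.6667
v = R·ω = -0.6667·-0.7500 = 0.5000

v = 0.5000, ω = -0.7500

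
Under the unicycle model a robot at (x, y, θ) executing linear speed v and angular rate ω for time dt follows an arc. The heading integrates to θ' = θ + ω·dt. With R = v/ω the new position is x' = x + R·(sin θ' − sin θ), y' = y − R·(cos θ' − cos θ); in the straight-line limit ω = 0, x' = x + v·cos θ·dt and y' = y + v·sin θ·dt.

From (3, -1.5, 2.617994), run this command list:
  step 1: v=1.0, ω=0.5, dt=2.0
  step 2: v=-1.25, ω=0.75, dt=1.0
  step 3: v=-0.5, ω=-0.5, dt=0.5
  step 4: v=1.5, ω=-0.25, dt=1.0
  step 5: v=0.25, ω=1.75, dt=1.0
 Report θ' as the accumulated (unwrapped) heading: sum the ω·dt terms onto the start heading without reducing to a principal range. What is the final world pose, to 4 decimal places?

step 1: θ'=3.6180 (R=2.0000) → pose (1.0828, -1.4547, 3.6180)
step 2: θ'=4.3680 (R=-1.6667) → pose (1.8873, -0.5364, 4.3680)
step 3: θ'=4.1180 (R=1.0000) → pose (2.0001, -0.3140, 4.1180)
step 4: θ'=3.8680 (R=-6.0000) → pose (1.0143, -1.4394, 3.8680)
step 5: θ'=5.6180 (R=0.1429) → pose (1.0210, -1.6586, 5.6180)

(1.0210, -1.6586, 5.6180)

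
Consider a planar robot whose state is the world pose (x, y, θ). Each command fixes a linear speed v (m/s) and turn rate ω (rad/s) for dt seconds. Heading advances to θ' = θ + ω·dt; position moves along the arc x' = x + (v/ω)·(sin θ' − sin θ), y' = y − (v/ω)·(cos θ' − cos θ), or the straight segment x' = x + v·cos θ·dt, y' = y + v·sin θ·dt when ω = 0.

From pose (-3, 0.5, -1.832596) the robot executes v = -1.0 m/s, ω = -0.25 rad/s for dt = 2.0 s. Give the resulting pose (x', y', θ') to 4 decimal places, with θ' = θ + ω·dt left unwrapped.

θ' = -1.8326 + -0.25·2.0 = -2.3326
R = v/ω = -1.0/-0.25 = 4.0000
x' = -3 + 4.0000·(sin -2.3326 − sin -1.8326) = -2.0307
y' = 0.5 − 4.0000·(cos -2.3326 − cos -1.8326) = 2.2256

(-2.0307, 2.2256, -2.3326)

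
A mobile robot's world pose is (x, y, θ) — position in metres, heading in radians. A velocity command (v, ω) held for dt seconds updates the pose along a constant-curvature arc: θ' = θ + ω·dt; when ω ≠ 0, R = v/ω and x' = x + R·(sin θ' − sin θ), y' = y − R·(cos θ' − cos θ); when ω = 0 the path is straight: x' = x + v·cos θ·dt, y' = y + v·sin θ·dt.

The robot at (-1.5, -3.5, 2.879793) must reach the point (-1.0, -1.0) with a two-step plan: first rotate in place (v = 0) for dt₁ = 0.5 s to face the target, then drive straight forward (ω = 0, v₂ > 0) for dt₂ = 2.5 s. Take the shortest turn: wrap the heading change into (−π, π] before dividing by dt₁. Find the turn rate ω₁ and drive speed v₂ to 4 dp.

ω₁ = -3.0128, v₂ = 1.0198

heading to target = atan2(-1−-3.5, -1−-1.5) = 1.3734
Δθ = wrap(1.3734 − 2.8798) = -1.5064; ω₁ = Δθ/dt₁ = -3.0128
distance = √((-1−-1.5)² + (-1−-3.5)²) = 2.5495; v₂ = distance/dt₂ = 1.0198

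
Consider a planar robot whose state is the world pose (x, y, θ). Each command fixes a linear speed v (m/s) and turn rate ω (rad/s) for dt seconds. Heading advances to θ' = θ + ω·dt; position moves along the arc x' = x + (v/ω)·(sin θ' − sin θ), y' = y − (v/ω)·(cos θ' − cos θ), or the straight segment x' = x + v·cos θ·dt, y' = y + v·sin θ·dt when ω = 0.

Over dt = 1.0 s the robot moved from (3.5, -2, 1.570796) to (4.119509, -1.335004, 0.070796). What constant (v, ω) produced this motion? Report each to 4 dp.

v = 1.0000, ω = -1.5000

Δθ = 0.070796 − 1.570796 = -1.500000
ω = Δθ/dt = -1.500000/1.0 = -1.5000
R = −Δy/(cos θ' − cos θ) = -0.6667
v = R·ω = -0.6667·-1.5000 = 1.0000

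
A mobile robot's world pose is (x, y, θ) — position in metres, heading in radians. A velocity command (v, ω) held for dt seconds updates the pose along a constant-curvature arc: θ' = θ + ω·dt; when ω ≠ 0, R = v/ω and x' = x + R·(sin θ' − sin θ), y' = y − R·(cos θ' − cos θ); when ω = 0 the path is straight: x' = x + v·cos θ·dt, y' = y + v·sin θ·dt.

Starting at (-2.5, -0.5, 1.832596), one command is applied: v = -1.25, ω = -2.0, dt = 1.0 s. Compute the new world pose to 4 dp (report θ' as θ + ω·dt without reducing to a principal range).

θ' = 1.8326 + -2.0·1.0 = -0.1674
R = v/ω = -1.25/-2.0 = 0.6250
x' = -2.5 + 0.6250·(sin -0.1674 − sin 1.8326) = -3.2078
y' = -0.5 − 0.6250·(cos -0.1674 − cos 1.8326) = -1.2780

(-3.2078, -1.2780, -0.1674)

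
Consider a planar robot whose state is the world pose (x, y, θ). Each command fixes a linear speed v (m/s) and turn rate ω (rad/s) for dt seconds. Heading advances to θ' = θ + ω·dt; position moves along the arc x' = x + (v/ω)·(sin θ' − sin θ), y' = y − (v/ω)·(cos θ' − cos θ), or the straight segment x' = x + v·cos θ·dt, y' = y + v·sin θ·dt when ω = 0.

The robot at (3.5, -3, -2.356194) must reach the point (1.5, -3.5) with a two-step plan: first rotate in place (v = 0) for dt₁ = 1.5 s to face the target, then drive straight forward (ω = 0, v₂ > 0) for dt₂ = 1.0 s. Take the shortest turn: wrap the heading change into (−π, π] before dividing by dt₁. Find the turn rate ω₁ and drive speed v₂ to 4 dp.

heading to target = atan2(-3.5−-3, 1.5−3.5) = -2.8966
Δθ = wrap(-2.8966 − -2.3562) = -0.5404; ω₁ = Δθ/dt₁ = -0.3603
distance = √((1.5−3.5)² + (-3.5−-3)²) = 2.0616; v₂ = distance/dt₂ = 2.0616

ω₁ = -0.3603, v₂ = 2.0616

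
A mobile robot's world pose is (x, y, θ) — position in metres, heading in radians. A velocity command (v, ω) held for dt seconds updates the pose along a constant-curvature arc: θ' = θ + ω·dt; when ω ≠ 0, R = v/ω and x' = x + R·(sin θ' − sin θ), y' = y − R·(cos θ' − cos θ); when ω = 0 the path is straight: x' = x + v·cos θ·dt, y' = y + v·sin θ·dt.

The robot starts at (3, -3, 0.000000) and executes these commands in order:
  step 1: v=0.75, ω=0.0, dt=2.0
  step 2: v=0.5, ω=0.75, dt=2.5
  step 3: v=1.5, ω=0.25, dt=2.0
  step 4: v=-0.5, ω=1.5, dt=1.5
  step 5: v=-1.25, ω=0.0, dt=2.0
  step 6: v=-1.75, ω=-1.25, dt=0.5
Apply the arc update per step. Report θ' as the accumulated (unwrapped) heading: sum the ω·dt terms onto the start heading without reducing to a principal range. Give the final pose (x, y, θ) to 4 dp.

step 1: θ'=0.0000 (straight) → pose (4.5000, -3.0000, 0.0000)
step 2: θ'=1.8750 (R=0.6667) → pose (5.1361, -2.1336, 1.8750)
step 3: θ'=2.3750 (R=6.0000) → pose (3.5737, 0.3908, 2.3750)
step 4: θ'=4.6250 (R=-0.3333) → pose (4.1369, 0.6018, 4.6250)
step 5: θ'=4.6250 (straight) → pose (4.3551, 3.0923, 4.6250)
step 6: θ'=4.0000 (R=1.4000) → pose (4.6903, 3.8852, 4.0000)

(4.6903, 3.8852, 4.0000)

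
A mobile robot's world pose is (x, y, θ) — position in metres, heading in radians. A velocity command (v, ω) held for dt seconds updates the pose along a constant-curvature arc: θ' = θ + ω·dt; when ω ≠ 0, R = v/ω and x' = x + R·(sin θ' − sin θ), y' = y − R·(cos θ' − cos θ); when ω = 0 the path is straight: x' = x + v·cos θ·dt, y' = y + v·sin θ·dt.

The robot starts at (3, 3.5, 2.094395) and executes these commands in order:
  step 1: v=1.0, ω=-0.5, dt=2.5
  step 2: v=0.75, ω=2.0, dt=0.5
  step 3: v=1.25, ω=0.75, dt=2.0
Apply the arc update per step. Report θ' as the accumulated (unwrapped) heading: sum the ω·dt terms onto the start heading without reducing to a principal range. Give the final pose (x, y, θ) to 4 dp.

step 1: θ'=0.8444 (R=-2.0000) → pose (3.2369, 5.8284, 0.8444)
step 2: θ'=1.8444 (R=0.3750) → pose (3.3176, 6.1788, 1.8444)
step 3: θ'=3.3444 (R=1.6667) → pose (1.3773, 7.3609, 3.3444)

(1.3773, 7.3609, 3.3444)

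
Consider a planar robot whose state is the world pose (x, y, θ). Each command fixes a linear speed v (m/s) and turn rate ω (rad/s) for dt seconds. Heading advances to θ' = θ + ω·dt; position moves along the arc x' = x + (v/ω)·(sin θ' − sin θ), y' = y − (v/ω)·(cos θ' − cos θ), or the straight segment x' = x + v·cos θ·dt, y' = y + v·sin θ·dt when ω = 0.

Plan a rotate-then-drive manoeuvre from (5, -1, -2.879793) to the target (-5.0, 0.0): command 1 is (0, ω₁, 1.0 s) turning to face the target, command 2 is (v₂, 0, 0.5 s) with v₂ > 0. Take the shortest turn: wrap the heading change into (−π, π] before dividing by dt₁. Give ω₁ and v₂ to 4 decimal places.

ω₁ = -0.3615, v₂ = 20.0998

heading to target = atan2(0−-1, -5−5) = 3.0419
Δθ = wrap(3.0419 − -2.8798) = -0.3615; ω₁ = Δθ/dt₁ = -0.3615
distance = √((-5−5)² + (0−-1)²) = 10.0499; v₂ = distance/dt₂ = 20.0998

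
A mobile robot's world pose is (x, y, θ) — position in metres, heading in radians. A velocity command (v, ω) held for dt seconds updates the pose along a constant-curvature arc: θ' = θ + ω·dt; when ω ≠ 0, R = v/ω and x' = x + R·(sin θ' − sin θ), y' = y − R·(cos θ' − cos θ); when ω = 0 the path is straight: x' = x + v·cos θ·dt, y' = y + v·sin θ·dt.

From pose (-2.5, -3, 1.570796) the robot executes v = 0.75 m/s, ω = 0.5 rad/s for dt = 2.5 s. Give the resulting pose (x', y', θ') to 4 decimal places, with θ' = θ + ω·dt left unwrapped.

(-3.5270, -1.5765, 2.8208)

θ' = 1.5708 + 0.5·2.5 = 2.8208
R = v/ω = 0.75/0.5 = 1.5000
x' = -2.5 + 1.5000·(sin 2.8208 − sin 1.5708) = -3.5270
y' = -3 − 1.5000·(cos 2.8208 − cos 1.5708) = -1.5765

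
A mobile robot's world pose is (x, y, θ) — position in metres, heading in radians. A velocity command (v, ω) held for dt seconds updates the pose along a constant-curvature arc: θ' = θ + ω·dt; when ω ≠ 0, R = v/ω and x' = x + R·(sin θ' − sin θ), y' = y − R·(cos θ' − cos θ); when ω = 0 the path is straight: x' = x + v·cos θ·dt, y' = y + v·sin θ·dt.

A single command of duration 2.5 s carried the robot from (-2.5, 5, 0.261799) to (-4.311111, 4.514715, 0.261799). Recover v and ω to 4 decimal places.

v = -0.7500, ω = 0.0000

Δθ = 0.261799 − 0.261799 = 0.000000
ω = Δθ/dt = 0.000000/2.5 = 0.0000
ω = 0 → v = (Δx·cos θ + Δy·sin θ)/dt = -0.7500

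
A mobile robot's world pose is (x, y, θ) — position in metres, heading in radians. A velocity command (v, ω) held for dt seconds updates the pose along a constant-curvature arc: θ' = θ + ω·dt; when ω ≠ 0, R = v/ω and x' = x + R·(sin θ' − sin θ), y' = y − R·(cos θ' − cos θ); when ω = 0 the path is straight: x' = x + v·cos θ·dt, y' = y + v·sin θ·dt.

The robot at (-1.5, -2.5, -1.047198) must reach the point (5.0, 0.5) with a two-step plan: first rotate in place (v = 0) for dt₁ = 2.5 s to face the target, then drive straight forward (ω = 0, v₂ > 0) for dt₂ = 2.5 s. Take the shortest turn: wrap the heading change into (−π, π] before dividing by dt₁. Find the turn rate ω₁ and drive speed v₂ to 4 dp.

ω₁ = 0.5918, v₂ = 2.8636

heading to target = atan2(0.5−-2.5, 5−-1.5) = 0.4324
Δθ = wrap(0.4324 − -1.0472) = 1.4796; ω₁ = Δθ/dt₁ = 0.5918
distance = √((5−-1.5)² + (0.5−-2.5)²) = 7.1589; v₂ = distance/dt₂ = 2.8636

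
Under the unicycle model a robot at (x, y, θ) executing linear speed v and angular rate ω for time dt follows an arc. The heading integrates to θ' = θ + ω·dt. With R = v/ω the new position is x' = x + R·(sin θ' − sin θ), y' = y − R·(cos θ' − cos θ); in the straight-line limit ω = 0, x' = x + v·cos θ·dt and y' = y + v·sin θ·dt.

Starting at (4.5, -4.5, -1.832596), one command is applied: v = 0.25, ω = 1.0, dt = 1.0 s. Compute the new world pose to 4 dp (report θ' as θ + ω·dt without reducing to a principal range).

θ' = -1.8326 + 1.0·1.0 = -0.8326
R = v/ω = 0.25/1.0 = 0.2500
x' = 4.5 + 0.2500·(sin -0.8326 − sin -1.8326) = 4.5566
y' = -4.5 − 0.2500·(cos -0.8326 − cos -1.8326) = -4.7329

(4.5566, -4.7329, -0.8326)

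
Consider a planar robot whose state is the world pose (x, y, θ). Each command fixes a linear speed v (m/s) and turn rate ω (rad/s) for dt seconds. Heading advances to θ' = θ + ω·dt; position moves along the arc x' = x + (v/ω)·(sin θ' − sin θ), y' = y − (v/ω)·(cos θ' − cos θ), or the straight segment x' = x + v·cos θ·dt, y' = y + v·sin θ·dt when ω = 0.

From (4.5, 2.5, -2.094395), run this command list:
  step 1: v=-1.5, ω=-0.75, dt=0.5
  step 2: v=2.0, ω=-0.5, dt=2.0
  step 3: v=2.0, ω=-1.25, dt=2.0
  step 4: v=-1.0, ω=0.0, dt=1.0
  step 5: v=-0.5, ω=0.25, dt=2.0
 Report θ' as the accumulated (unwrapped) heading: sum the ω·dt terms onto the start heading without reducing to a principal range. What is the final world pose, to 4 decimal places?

step 1: θ'=-2.4694 (R=2.0000) → pose (4.9866, 3.0649, -2.4694)
step 2: θ'=-3.4694 (R=-4.0000) → pose (1.2080, 2.4077, -3.4694)
step 3: θ'=-5.9694 (R=-1.6000) → pose (1.2292, 5.4444, -5.9694)
step 4: θ'=-5.9694 (straight) → pose (0.2781, 5.1357, -5.9694)
step 5: θ'=-5.4694 (R=-2.0000) → pose (-0.5584, 4.6069, -5.4694)

(-0.5584, 4.6069, -5.4694)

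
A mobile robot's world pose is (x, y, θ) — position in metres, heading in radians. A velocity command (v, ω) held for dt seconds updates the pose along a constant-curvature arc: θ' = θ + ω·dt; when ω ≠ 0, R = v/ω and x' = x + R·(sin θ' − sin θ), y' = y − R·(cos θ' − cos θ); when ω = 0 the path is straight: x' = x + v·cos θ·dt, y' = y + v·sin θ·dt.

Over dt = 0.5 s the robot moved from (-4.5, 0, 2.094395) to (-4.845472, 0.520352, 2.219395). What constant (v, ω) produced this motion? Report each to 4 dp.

Δθ = 2.219395 − 2.094395 = 0.125000
ω = Δθ/dt = 0.125000/0.5 = 0.2500
R = −Δy/(cos θ' − cos θ) = 5.0000
v = R·ω = 5.0000·0.2500 = 1.2500

v = 1.2500, ω = 0.2500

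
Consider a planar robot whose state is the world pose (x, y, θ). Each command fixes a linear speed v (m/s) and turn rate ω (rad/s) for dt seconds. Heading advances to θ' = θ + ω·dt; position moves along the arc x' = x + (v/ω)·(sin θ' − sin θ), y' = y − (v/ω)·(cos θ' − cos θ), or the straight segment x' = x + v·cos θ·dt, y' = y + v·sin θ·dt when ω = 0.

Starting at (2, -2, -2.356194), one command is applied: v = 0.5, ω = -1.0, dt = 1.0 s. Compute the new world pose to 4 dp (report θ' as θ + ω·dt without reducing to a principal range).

(1.5400, -2.1350, -3.3562)

θ' = -2.3562 + -1.0·1.0 = -3.3562
R = v/ω = 0.5/-1.0 = -0.5000
x' = 2 + -0.5000·(sin -3.3562 − sin -2.3562) = 1.5400
y' = -2 − -0.5000·(cos -3.3562 − cos -2.3562) = -2.1350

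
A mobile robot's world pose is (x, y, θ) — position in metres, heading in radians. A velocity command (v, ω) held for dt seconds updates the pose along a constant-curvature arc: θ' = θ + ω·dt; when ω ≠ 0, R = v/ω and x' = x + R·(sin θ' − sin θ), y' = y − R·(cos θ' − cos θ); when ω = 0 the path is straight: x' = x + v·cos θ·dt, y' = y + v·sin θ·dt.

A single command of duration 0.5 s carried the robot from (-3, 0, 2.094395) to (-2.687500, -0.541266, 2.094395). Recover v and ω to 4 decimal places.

Δθ = 2.094395 − 2.094395 = 0.000000
ω = Δθ/dt = 0.000000/0.5 = 0.0000
ω = 0 → v = (Δx·cos θ + Δy·sin θ)/dt = -1.2500

v = -1.2500, ω = 0.0000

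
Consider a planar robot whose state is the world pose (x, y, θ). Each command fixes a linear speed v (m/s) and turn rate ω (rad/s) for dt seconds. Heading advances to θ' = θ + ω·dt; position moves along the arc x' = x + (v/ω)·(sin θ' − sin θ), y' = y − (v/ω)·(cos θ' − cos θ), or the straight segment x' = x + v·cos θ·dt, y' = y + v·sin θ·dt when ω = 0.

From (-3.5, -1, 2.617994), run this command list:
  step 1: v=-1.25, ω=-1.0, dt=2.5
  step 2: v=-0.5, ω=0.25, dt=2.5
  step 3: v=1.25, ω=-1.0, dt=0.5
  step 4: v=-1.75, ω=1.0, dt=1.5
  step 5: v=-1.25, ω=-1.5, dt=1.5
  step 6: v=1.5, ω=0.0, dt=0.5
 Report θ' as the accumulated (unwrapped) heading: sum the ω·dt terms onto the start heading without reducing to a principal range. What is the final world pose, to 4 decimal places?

step 1: θ'=0.1180 (R=1.2500) → pose (-3.9778, -3.3238, 0.1180)
step 2: θ'=0.7430 (R=-2.0000) → pose (-5.0954, -3.8370, 0.7430)
step 3: θ'=0.2430 (R=-1.2500) → pose (-4.5505, -3.5443, 0.2430)
step 4: θ'=1.7430 (R=-1.7500) → pose (-5.8536, -5.5428, 1.7430)
step 5: θ'=-0.5070 (R=0.8333) → pose (-7.0792, -6.4141, -0.5070)
step 6: θ'=-0.5070 (straight) → pose (-6.4236, -6.7782, -0.5070)

(-6.4236, -6.7782, -0.5070)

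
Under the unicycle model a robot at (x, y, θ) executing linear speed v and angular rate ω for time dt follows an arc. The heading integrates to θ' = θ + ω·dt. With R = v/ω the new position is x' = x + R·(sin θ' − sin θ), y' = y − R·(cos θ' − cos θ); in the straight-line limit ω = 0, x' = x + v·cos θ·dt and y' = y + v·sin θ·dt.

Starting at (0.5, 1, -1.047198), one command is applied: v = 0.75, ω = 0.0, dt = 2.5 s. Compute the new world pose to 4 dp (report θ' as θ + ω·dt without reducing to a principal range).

(1.4375, -0.6238, -1.0472)

θ' = -1.0472 + 0.0·2.5 = -1.0472
ω = 0 → straight: x' = 0.5 + 0.75·cos(-1.0472)·2.5 = 1.4375
y' = 1 + 0.75·sin(-1.0472)·2.5 = -0.6238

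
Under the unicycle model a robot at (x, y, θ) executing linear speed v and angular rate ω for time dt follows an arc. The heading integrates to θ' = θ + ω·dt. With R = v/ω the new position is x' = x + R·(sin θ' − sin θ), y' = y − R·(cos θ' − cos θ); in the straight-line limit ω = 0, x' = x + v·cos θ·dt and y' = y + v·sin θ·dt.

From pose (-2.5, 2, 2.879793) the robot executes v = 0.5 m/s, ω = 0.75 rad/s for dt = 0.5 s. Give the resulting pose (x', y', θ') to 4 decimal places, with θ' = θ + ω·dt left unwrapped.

(-2.7479, 2.0184, 3.2548)

θ' = 2.8798 + 0.75·0.5 = 3.2548
R = v/ω = 0.5/0.75 = 0.6667
x' = -2.5 + 0.6667·(sin 3.2548 − sin 2.8798) = -2.7479
y' = 2 − 0.6667·(cos 3.2548 − cos 2.8798) = 2.0184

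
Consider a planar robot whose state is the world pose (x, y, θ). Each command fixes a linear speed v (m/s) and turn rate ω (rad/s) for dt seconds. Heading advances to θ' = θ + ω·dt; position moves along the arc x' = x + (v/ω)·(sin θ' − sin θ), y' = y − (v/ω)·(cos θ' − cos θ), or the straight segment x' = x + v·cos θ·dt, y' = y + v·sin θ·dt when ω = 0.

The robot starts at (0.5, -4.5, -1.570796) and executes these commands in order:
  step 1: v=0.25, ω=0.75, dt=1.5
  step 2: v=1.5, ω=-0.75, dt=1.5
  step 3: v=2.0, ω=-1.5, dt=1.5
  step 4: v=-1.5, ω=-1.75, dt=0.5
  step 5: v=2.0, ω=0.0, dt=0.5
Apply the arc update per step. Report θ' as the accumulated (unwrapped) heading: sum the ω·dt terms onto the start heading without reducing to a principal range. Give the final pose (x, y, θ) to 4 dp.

step 1: θ'=-0.4458 (R=0.3333) → pose (0.6896, -4.8008, -0.4458)
step 2: θ'=-1.5708 (R=-2.0000) → pose (1.8273, -6.6053, -1.5708)
step 3: θ'=-3.8208 (R=-1.3333) → pose (-0.3436, -7.6427, -3.8208)
step 4: θ'=-4.6958 (R=0.8571) → pose (-0.0251, -8.2954, -4.6958)
step 5: θ'=-4.6958 (straight) → pose (-0.0416, -7.2956, -4.6958)

(-0.0416, -7.2956, -4.6958)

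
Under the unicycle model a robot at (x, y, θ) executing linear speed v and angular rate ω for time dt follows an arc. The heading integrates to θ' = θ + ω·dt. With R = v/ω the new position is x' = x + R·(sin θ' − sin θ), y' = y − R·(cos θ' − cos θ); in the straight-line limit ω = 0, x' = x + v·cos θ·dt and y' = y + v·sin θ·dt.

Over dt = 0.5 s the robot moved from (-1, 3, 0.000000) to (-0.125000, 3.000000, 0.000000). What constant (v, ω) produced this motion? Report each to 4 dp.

v = 1.7500, ω = 0.0000

Δθ = 0.000000 − 0.000000 = 0.000000
ω = Δθ/dt = 0.000000/0.5 = 0.0000
ω = 0 → v = (Δx·cos θ + Δy·sin θ)/dt = 1.7500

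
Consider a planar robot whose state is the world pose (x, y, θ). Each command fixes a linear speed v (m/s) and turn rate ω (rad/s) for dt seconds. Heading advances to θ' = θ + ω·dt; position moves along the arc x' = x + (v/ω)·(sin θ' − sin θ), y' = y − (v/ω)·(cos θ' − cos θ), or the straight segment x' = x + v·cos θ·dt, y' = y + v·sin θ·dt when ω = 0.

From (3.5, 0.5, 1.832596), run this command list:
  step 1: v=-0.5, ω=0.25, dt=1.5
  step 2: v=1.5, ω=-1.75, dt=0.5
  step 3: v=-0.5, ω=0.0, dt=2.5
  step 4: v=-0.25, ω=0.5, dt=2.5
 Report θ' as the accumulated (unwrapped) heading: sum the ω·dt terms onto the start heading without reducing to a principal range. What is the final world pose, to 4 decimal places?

(3.6058, -1.2163, 2.5826)

step 1: θ'=2.2076 (R=-2.0000) → pose (3.8238, -0.1716, 2.2076)
step 2: θ'=1.3326 (R=-0.8571) → pose (3.6801, 0.5403, 1.3326)
step 3: θ'=1.3326 (straight) → pose (3.3851, -0.6744, 1.3326)
step 4: θ'=2.5826 (R=-0.5000) → pose (3.6058, -1.2163, 2.5826)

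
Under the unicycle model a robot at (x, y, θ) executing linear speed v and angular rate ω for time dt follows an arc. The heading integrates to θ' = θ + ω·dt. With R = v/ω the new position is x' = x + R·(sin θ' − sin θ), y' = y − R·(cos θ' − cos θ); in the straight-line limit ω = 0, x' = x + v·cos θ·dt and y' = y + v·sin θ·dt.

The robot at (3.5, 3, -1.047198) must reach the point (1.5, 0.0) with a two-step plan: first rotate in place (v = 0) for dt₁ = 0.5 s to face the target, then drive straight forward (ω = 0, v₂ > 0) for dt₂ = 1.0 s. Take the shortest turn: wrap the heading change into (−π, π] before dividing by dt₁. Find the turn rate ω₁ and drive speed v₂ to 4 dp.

heading to target = atan2(0−3, 1.5−3.5) = -2.1588
Δθ = wrap(-2.1588 − -1.0472) = -1.1116; ω₁ = Δθ/dt₁ = -2.2232
distance = √((1.5−3.5)² + (0−3)²) = 3.6056; v₂ = distance/dt₂ = 3.6056

ω₁ = -2.2232, v₂ = 3.6056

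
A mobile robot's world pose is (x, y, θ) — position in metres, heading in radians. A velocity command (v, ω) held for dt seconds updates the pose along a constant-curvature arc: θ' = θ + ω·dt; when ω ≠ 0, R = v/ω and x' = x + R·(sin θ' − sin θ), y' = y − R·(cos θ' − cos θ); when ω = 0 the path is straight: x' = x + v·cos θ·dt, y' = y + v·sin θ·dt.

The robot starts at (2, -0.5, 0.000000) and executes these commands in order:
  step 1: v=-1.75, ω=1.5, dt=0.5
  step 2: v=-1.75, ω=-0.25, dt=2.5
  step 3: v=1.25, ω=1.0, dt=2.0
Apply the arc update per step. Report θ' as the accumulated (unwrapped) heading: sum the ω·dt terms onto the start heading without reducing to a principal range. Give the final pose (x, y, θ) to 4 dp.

(-1.7869, -0.7385, 2.1250)

step 1: θ'=0.7500 (R=-1.1667) → pose (1.2048, -0.8130, 0.7500)
step 2: θ'=0.1250 (R=7.0000) → pose (-2.6940, -2.6366, 0.1250)
step 3: θ'=2.1250 (R=1.2500) → pose (-1.7869, -0.7385, 2.1250)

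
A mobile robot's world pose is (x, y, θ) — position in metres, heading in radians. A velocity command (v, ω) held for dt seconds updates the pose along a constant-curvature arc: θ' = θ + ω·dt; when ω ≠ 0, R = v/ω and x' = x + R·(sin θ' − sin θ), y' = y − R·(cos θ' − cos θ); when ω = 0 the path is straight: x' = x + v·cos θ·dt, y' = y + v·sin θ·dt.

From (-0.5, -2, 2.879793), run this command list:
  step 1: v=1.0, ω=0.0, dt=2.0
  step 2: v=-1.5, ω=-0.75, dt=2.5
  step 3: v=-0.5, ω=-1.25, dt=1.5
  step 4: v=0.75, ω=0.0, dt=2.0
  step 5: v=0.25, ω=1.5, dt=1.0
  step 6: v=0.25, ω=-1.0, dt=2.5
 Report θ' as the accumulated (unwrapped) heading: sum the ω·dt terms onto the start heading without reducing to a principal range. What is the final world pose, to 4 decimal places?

step 1: θ'=2.8798 (straight) → pose (-2.4319, -1.4824, 2.8798)
step 2: θ'=1.0048 (R=2.0000) → pose (-1.2614, -4.4867, 1.0048)
step 3: θ'=-0.8702 (R=0.4000) → pose (-1.9048, -4.5301, -0.8702)
step 4: θ'=-0.8702 (straight) → pose (-0.9378, -5.6768, -0.8702)
step 5: θ'=0.6298 (R=0.1667) → pose (-0.7122, -5.7040, 0.6298)
step 6: θ'=-1.8702 (R=-0.2500) → pose (-0.3261, -5.9798, -1.8702)

(-0.3261, -5.9798, -1.8702)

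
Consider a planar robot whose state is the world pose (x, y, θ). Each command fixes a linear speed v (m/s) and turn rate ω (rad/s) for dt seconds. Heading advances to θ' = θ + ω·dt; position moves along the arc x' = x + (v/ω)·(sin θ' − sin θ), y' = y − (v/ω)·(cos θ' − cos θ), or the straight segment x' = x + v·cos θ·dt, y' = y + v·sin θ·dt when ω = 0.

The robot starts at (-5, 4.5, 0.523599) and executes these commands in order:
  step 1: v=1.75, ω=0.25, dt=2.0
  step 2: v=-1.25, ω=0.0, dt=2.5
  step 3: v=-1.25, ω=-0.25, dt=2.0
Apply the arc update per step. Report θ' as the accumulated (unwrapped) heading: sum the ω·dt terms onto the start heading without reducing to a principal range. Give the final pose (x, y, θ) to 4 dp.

step 1: θ'=1.0236 (R=7.0000) → pose (-2.5221, 6.9201, 1.0236)
step 2: θ'=1.0236 (straight) → pose (-4.1480, 4.2514, 1.0236)
step 3: θ'=0.5236 (R=5.0000) → pose (-5.9180, 2.5228, 0.5236)

(-5.9180, 2.5228, 0.5236)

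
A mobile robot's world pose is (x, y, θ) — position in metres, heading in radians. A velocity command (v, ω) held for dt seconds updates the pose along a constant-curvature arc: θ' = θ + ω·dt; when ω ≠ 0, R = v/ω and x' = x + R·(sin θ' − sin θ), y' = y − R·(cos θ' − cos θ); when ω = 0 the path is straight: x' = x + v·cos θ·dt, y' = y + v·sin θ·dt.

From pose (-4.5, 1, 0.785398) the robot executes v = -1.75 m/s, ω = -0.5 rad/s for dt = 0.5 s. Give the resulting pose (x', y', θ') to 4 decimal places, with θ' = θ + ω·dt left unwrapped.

θ' = 0.7854 + -0.5·0.5 = 0.5354
R = v/ω = -1.75/-0.5 = 3.5000
x' = -4.5 + 3.5000·(sin 0.5354 − sin 0.7854) = -5.1892
y' = 1 − 3.5000·(cos 0.5354 − cos 0.7854) = 0.4646

(-5.1892, 0.4646, 0.5354)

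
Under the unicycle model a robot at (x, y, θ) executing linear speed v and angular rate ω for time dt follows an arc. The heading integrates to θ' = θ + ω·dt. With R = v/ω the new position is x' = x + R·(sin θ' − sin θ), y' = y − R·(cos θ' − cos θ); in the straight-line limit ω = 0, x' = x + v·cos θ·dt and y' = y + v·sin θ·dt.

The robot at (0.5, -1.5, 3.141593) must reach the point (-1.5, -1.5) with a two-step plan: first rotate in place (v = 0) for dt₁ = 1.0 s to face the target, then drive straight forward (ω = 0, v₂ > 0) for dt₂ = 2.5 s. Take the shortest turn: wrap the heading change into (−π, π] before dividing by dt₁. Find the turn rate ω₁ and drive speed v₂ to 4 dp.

heading to target = atan2(-1.5−-1.5, -1.5−0.5) = 3.1416
Δθ = wrap(3.1416 − 3.1416) = 0.0000; ω₁ = Δθ/dt₁ = 0.0000
distance = √((-1.5−0.5)² + (-1.5−-1.5)²) = 2.0000; v₂ = distance/dt₂ = 0.8000

ω₁ = 0.0000, v₂ = 0.8000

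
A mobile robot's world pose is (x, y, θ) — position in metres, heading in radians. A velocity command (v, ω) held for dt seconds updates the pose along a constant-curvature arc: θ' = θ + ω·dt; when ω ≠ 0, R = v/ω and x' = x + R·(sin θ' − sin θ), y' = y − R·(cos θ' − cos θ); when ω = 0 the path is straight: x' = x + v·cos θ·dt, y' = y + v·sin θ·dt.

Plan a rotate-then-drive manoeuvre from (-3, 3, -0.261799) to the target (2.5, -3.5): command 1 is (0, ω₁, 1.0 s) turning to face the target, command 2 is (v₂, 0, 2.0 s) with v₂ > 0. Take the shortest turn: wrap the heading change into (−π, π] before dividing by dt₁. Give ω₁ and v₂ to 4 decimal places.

ω₁ = -0.6067, v₂ = 4.2573

heading to target = atan2(-3.5−3, 2.5−-3) = -0.8685
Δθ = wrap(-0.8685 − -0.2618) = -0.6067; ω₁ = Δθ/dt₁ = -0.6067
distance = √((2.5−-3)² + (-3.5−3)²) = 8.5147; v₂ = distance/dt₂ = 4.2573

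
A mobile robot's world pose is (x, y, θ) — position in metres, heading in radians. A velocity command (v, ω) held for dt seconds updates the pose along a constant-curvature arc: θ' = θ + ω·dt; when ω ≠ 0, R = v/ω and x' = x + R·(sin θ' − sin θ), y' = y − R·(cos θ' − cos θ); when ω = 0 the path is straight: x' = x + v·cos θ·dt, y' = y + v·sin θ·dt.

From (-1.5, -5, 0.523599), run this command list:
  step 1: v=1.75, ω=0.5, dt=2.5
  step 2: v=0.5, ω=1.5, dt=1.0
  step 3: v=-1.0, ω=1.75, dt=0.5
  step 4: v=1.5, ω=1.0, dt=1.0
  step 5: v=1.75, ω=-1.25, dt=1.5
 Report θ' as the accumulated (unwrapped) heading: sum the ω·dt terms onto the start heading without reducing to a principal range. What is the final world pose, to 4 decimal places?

step 1: θ'=1.7736 (R=3.5000) → pose (0.1783, -1.2640, 1.7736)
step 2: θ'=3.2736 (R=0.3333) → pose (-0.1921, -1.0007, 3.2736)
step 3: θ'=4.1486 (R=-0.5714) → pose (0.2157, -0.7396, 4.1486)
step 4: θ'=5.1486 (R=1.5000) → pose (0.1240, -2.1749, 5.1486)
step 5: θ'=3.2736 (R=-1.4000) → pose (-0.9606, -4.1543, 3.2736)

(-0.9606, -4.1543, 3.2736)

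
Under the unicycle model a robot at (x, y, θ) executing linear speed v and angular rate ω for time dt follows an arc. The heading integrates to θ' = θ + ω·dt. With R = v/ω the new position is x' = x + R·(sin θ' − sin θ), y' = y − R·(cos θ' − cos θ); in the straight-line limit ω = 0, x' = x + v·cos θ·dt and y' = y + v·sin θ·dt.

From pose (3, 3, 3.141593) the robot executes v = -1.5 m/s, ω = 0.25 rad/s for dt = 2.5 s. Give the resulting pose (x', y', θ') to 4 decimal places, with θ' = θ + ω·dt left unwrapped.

(6.5106, 4.1342, 3.7666)

θ' = 3.1416 + 0.25·2.5 = 3.7666
R = v/ω = -1.5/0.25 = -6.0000
x' = 3 + -6.0000·(sin 3.7666 − sin 3.1416) = 6.5106
y' = 3 − -6.0000·(cos 3.7666 − cos 3.1416) = 4.1342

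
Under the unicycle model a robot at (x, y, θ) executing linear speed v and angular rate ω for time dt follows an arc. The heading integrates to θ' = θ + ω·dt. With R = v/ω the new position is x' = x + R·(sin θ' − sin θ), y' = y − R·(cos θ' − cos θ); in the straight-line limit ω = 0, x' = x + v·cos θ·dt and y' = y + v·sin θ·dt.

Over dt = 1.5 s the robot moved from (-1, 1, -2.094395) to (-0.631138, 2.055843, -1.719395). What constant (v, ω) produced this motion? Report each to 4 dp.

Δθ = -1.719395 − -2.094395 = 0.375000
ω = Δθ/dt = 0.375000/1.5 = 0.2500
R = −Δy/(cos θ' − cos θ) = -3.0000
v = R·ω = -3.0000·0.2500 = -0.7500

v = -0.7500, ω = 0.2500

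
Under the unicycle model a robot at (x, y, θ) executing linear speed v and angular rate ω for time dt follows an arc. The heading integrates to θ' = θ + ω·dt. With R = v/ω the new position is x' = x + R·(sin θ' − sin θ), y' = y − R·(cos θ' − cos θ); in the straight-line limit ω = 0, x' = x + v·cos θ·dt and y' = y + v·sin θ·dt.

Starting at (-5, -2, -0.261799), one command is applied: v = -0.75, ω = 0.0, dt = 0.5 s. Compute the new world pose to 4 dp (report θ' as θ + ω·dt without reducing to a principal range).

θ' = -0.2618 + 0.0·0.5 = -0.2618
ω = 0 → straight: x' = -5 + -0.75·cos(-0.2618)·0.5 = -5.3622
y' = -2 + -0.75·sin(-0.2618)·0.5 = -1.9029

(-5.3622, -1.9029, -0.2618)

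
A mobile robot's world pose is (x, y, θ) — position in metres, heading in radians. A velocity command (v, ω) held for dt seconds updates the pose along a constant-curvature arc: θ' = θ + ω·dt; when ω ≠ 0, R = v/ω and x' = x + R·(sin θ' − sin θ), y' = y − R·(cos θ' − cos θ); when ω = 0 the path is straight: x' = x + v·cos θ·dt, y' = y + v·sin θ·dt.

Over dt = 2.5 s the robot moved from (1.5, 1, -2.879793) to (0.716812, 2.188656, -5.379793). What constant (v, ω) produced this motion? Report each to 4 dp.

Δθ = -5.379793 − -2.879793 = -2.500000
ω = Δθ/dt = -2.500000/2.5 = -1.0000
R = −Δy/(cos θ' − cos θ) = -0.7500
v = R·ω = -0.7500·-1.0000 = 0.7500

v = 0.7500, ω = -1.0000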